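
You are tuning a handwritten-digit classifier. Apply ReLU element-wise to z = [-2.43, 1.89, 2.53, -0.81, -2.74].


ReLU(-2.43) = max(0, -2.43) = 0.0
ReLU(1.89) = max(0, 1.89) = 1.89
ReLU(2.53) = max(0, 2.53) = 2.53
ReLU(-0.81) = max(0, -0.81) = 0.0
ReLU(-2.74) = max(0, -2.74) = 0.0
result = [0.0, 1.89, 2.53, 0.0, 0.0]

[0.0, 1.89, 2.53, 0.0, 0.0]


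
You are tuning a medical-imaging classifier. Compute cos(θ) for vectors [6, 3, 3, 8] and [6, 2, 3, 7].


A·B = 6·6 + 3·2 + 3·3 + 8·7 = 107
‖A‖ = √118 = 10.8628, ‖B‖ = √98 = 9.8995
cos = 107/(√118·√98) = 107/√11564 = 0.995

0.995


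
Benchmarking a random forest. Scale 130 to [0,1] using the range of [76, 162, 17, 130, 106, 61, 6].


min=6, max=162
(130-6)/(162-6) = 124/156 = 0.7949

0.7949


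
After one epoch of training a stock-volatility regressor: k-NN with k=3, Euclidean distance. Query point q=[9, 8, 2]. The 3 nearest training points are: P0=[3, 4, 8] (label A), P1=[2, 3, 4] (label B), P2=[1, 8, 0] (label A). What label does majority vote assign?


d(q,P0) = 9.3808  (label A)
d(q,P1) = 8.8318  (label B)
d(q,P2) = 8.2462  (label A)
Votes: A=2, B=1
Majority → A

A


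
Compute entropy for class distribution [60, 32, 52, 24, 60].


Probabilities: [60/228, 32/228, 52/228, 24/228, 60/228] ≈ [0.2632, 0.1404, 0.2281, 0.1053, 0.2632]
H = -((60/228)·log₂(60/228) + (32/228)·log₂(32/228) + (52/228)·log₂(52/228) + (24/228)·log₂(24/228) + (60/228)·log₂(60/228))
  = 2.2395 bits

2.2395 bits


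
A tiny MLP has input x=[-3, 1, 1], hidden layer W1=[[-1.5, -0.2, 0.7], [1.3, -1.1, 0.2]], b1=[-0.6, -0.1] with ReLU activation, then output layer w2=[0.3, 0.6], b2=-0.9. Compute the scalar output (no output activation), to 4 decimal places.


z1[0] = (-1.5)·(-3) + (-0.2)·(1) + (0.7)·(1) - 0.6 = 4.4
z1[1] = (1.3)·(-3) + (-1.1)·(1) + (0.2)·(1) - 0.1 = -4.9
h = ReLU(z1) = [4.4, 0.0]
output = (0.3)·(4.4) + (0.6)·(0.0) - 0.9 = 0.42

0.42


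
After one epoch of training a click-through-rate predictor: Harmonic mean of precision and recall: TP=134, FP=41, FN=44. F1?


Precision = 134/175 = 0.7657
Recall = 134/178 = 0.7528
F1 = 2·P·R/(P+R) = 2·TP/(2·TP+FP+FN) = 268/(268+41+44) = 268/353 = 0.7592

0.7592


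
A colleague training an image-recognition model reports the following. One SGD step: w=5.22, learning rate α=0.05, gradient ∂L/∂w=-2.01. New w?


w_new = w - α·∇
= 5.22 - 0.05·-2.01
= 5.22 + 0.1005
= 5.3205

5.3205


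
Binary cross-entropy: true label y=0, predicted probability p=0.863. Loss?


BCE = -[y·ln(p) + (1-y)·ln(1-p)]
= -0 - 1·ln(1-0.863)
= -ln(0.137) = 1.9878

1.9878


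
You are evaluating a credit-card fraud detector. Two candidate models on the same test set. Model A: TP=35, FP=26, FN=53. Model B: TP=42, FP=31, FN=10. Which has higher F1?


Model A: P=35/61=0.5738, R=35/88=0.3977, F1=2PR/(P+R)=2TP/(2TP+FP+FN)=70/149=0.4698
Model B: P=42/73=0.5753, R=42/52=0.8077, F1=2PR/(P+R)=2TP/(2TP+FP+FN)=84/125=0.672
0.4698 < 0.672 → Model B

Model B


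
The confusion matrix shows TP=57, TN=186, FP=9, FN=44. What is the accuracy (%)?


Accuracy = (TP+TN)/(TP+TN+FP+FN)
= (57+186)/(296)
= 243/296 = 82.09%

82.09%


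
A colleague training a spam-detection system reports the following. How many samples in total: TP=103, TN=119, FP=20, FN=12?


Total = TP + TN + FP + FN
= 103 + 119 + 20 + 12
= 254
(Predicted positive: 123, predicted negative: 131)

254


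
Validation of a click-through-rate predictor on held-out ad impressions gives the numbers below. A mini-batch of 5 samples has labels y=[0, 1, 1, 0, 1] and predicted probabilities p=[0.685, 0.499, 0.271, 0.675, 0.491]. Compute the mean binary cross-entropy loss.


L[0] = -ln(1-0.685) = -ln(0.315) = 1.1552
L[1] = -ln(0.499) = 0.6951
L[2] = -ln(0.271) = 1.3056
L[3] = -ln(1-0.675) = -ln(0.325) = 1.1239
L[4] = -ln(0.491) = 0.7113
mean = (1.1552 + 0.6951 + 1.3056 + 1.1239 + 0.7113)/5 = 0.9982

0.9982


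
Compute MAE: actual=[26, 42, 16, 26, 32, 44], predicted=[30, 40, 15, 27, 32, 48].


Absolute errors: |26-30|=4, |42-40|=2, |16-15|=1, |26-27|=1, |32-32|=0, |44-48|=4
Sum = 12
MAE = 12/6 = 2

2


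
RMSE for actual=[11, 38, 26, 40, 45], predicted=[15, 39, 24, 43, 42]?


MSE = 39/5 = 7.8
RMSE = √(39/5) = 2.7928

2.7928


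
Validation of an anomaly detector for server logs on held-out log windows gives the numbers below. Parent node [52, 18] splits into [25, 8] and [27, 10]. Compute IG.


Parent = [52, 18], H_parent = 0.8224
H_left = 0.799 (n=33), H_right = 0.8419 (n=37)
H_children = (33/70)·0.799 + (37/70)·0.8419 = 0.8217
IG = 0.8224 - 0.8217 = 0.0007

0.0007


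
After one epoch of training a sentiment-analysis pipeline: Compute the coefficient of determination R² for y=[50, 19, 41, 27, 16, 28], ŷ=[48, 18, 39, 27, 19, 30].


ȳ = 30.1667
SS_res = Σ(y-ŷ)² = 22
SS_tot = Σ(y-ȳ)² = 850.83
R² = 1 - SS_res/SS_tot = 1 - 0.0259 = 0.9741

0.9741


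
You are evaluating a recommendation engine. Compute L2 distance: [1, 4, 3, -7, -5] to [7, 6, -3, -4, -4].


d = √((1-7)² + (4-6)² + (3+ 3)² + (-7+ 4)² + (-5+ 4)²)
  = √(36 + 4 + 36 + 9 + 1)
  = √86 = 9.2736

9.2736


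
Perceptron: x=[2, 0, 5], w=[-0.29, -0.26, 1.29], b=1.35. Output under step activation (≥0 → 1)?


z = (2)·(-0.29) + (0)·(-0.26) + (5)·(1.29) + 1.35
  = 7.22
step(z) = 1 (z≥0)

1


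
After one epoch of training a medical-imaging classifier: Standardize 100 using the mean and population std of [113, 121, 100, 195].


μ = 132.25, σ = 36.9958
z = (100 - 132.25)/36.9958 = -0.8717

-0.8717


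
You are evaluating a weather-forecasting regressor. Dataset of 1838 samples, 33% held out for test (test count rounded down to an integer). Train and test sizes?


Test = ⌊1838·33/100⌋ = 606
Train = 1838 - 606 = 1232

Train: 1232, Test: 606


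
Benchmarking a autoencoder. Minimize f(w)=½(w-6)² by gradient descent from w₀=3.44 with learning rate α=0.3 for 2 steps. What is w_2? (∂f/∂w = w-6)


step 1: grad = 3.44-6 = -2.56; w = 3.44 - 0.3·(-2.56) = 4.208
step 2: grad = 4.208-6 = -1.792; w = 4.208 - 0.3·(-1.792) = 4.7456

4.7456


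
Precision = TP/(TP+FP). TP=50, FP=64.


Precision = TP/(TP+FP)
= 50/(50+64)
= 50/114 = 43.86%

43.86%


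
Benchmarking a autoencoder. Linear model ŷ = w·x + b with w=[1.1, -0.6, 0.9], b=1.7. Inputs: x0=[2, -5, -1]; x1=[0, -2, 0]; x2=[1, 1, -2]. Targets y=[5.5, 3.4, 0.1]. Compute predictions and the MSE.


ŷ0 = (1.1)·(2) + (-0.6)·(-5) + (0.9)·(-1) + 1.7 = 6.0
ŷ1 = (1.1)·(0) + (-0.6)·(-2) + (0.9)·(0) + 1.7 = 2.9
ŷ2 = (1.1)·(1) + (-0.6)·(1) + (0.9)·(-2) + 1.7 = 0.4
errors² = [0.25, 0.25, 0.09]
MSE = 0.5900/3 = 0.1967

0.1967


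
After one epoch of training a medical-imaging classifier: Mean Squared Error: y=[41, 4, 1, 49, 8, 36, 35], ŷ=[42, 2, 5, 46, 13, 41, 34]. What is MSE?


Squared errors: (41-42)²=1, (4-2)²=4, (1-5)²=16, (49-46)²=9, (8-13)²=25, (36-41)²=25, (35-34)²=1
Sum = 81
MSE = 81/7 = 81/7

81/7


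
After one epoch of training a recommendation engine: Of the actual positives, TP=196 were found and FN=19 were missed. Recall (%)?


Recall = TP/(TP+FN)
= 196/(196+19)
= 196/215 = 91.16%

91.16%


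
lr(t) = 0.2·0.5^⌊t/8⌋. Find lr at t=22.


n_drops = ⌊22/8⌋ = 2
lr = 0.2·0.5^2 = 0.2·0.25 = 0.05

0.05


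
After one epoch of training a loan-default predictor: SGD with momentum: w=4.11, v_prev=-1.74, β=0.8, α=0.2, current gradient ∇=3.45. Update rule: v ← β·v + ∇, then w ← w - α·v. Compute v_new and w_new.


v_new = 0.8·-1.74 + 3.45 = -1.392 + 3.45 = 2.058
w_new = 4.11 - 0.2·2.058 = 4.11 - 0.4116 = 3.6984

v_new=2.058, w_new=3.6984


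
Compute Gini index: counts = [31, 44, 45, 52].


Probabilities: [31/172, 44/172, 45/172, 52/172] ≈ [0.1802, 0.2558, 0.2616, 0.3023]
Σpᵢ² = (961 + 1936 + 2025 + 2704)/172² = 7626/29584
Gini = 1 - Σpᵢ² = 1 - 7626/29584 = 0.7422

0.7422


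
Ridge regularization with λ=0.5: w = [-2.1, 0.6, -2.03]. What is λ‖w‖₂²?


‖w‖₂² = (-2.1)² + (0.6)² + (-2.03)²
     = 4.41 + 0.36 + 4.1209
     = 8.8909
λ·‖w‖₂² = 0.5·8.8909 = 4.44545

4.44545


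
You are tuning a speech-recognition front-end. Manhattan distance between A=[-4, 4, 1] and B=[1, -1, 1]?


d = |-4-1| + |4+ 1| + |1-1|
  = 5 + 5 + 0
  = 10

10


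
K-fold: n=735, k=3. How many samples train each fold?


Fold size = 735/3 = 245
Training per fold = 735 - 245 = 490

490


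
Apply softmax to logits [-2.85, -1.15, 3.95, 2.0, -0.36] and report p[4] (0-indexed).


Exponentials: e^-2.85=0.0578, e^-1.15=0.3166, e^3.95=51.9354, e^2.0=7.3891, e^-0.36=0.6977
Sum = 60.3966
Softmax = [0.001, 0.0052, 0.8599, 0.1223, 0.0116]
p[4] = 0.6977/60.3966 = 0.0116

0.0116


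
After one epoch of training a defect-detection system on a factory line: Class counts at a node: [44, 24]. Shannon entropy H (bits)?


Probabilities: [44/68, 24/68] ≈ [0.6471, 0.3529]
H = -((44/68)·log₂(44/68) + (24/68)·log₂(24/68))
  = 0.9367 bits

0.9367 bits


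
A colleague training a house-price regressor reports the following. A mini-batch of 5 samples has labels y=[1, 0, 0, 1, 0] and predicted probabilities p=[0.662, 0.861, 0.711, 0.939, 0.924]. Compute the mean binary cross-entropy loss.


L[0] = -ln(0.662) = 0.4125
L[1] = -ln(1-0.861) = -ln(0.139) = 1.9733
L[2] = -ln(1-0.711) = -ln(0.289) = 1.2413
L[3] = -ln(0.939) = 0.0629
L[4] = -ln(1-0.924) = -ln(0.076) = 2.577
mean = (0.4125 + 1.9733 + 1.2413 + 0.0629 + 2.577)/5 = 1.2534

1.2534


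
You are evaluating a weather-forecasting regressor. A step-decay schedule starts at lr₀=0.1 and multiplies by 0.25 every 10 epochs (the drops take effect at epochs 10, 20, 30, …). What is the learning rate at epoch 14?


n_drops = ⌊14/10⌋ = 1
lr = 0.1·0.25^1 = 0.1·0.25 = 0.025

0.025


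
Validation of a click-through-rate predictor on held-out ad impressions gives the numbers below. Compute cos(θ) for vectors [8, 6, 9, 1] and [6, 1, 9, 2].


A·B = 8·6 + 6·1 + 9·9 + 1·2 = 137
‖A‖ = √182 = 13.4907, ‖B‖ = √122 = 11.0454
cos = 137/(√182·√122) = 137/√22204 = 0.9194

0.9194


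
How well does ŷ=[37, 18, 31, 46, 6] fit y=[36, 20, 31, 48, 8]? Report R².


ȳ = 28.6
SS_res = Σ(y-ŷ)² = 13
SS_tot = Σ(y-ȳ)² = 935.2
R² = 1 - SS_res/SS_tot = 1 - 0.0139 = 0.9861

0.9861


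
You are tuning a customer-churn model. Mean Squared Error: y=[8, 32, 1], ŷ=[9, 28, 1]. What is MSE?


Squared errors: (8-9)²=1, (32-28)²=16, (1-1)²=0
Sum = 17
MSE = 17/3 = 17/3

17/3


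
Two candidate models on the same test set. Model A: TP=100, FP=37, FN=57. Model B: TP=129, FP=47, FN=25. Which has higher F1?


Model A: P=100/137=0.7299, R=100/157=0.6369, F1=2PR/(P+R)=2TP/(2TP+FP+FN)=200/294=0.6803
Model B: P=129/176=0.733, R=129/154=0.8377, F1=2PR/(P+R)=2TP/(2TP+FP+FN)=258/330=0.7818
0.6803 < 0.7818 → Model B

Model B


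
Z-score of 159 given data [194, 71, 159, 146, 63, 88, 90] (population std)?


μ = 115.8571, σ = 46.4863
z = (159 - 115.8571)/46.4863 = 0.9281

0.9281


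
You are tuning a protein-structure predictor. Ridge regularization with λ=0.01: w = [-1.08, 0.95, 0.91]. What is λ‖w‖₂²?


‖w‖₂² = (-1.08)² + (0.95)² + (0.91)²
     = 1.1664 + 0.9025 + 0.8281
     = 2.897
λ·‖w‖₂² = 0.01·2.897 = 0.02897

0.02897


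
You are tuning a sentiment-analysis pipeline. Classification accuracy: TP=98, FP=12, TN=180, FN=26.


Accuracy = (TP+TN)/(TP+TN+FP+FN)
= (98+180)/(316)
= 278/316 = 87.97%

87.97%


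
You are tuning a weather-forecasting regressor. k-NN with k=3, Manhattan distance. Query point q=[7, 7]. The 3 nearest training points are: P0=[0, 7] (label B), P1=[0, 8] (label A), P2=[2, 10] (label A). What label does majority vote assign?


d(q,P0) = 7  (label B)
d(q,P1) = 8  (label A)
d(q,P2) = 8  (label A)
Votes: A=2, B=1
Majority → A

A


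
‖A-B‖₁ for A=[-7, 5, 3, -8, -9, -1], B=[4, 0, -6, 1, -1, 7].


d = |-7-4| + |5-0| + |3+ 6| + |-8-1| + |-9+ 1| + |-1-7|
  = 11 + 5 + 9 + 9 + 8 + 8
  = 50

50


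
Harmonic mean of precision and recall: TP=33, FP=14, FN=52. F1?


Precision = 33/47 = 0.7021
Recall = 33/85 = 0.3882
F1 = 2·P·R/(P+R) = 2·TP/(2·TP+FP+FN) = 66/(66+14+52) = 66/132 = 0.5

0.5


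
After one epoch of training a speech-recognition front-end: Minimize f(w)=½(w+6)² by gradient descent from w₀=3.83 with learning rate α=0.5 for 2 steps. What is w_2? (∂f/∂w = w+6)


step 1: grad = 3.83+6 = 9.83; w = 3.83 - 0.5·(9.83) = -1.085
step 2: grad = -1.085+6 = 4.915; w = -1.085 - 0.5·(4.915) = -3.5425

-3.5425


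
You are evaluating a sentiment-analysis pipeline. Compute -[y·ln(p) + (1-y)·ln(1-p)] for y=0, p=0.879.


BCE = -[y·ln(p) + (1-y)·ln(1-p)]
= -0 - 1·ln(1-0.879)
= -ln(0.121) = 2.112

2.112


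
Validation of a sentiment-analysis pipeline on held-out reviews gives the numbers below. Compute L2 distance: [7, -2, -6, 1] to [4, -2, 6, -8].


d = √((7-4)² + (-2+ 2)² + (-6-6)² + (1+ 8)²)
  = √(9 + 0 + 144 + 81)
  = √234 = 15.2971

15.2971


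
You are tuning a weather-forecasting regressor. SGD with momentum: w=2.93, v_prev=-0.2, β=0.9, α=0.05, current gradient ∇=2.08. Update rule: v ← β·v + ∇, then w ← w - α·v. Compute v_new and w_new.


v_new = 0.9·-0.2 + 2.08 = -0.18 + 2.08 = 1.9
w_new = 2.93 - 0.05·1.9 = 2.93 - 0.095 = 2.835

v_new=1.9, w_new=2.835


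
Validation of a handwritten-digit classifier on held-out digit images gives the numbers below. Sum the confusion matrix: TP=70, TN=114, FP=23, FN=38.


Total = TP + TN + FP + FN
= 70 + 114 + 23 + 38
= 245
(Predicted positive: 93, predicted negative: 152)

245


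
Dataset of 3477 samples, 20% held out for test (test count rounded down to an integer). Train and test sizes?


Test = ⌊3477·20/100⌋ = 695
Train = 3477 - 695 = 2782

Train: 2782, Test: 695


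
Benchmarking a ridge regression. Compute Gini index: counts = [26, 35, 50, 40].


Probabilities: [26/151, 35/151, 50/151, 40/151] ≈ [0.1722, 0.2318, 0.3311, 0.2649]
Σpᵢ² = (676 + 1225 + 2500 + 1600)/151² = 6001/22801
Gini = 1 - Σpᵢ² = 1 - 6001/22801 = 0.7368

0.7368


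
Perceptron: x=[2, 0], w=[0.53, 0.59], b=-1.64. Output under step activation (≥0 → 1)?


z = (2)·(0.53) + (0)·(0.59) - 1.64
  = -0.58
step(z) = 0 (z<0)

0


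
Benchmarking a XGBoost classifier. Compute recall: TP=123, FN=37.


Recall = TP/(TP+FN)
= 123/(123+37)
= 123/160 = 76.88%

76.88%


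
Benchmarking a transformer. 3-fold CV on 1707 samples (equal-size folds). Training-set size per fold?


Fold size = 1707/3 = 569
Training per fold = 1707 - 569 = 1138

1138


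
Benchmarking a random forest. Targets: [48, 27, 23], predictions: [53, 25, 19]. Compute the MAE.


Absolute errors: |48-53|=5, |27-25|=2, |23-19|=4
Sum = 11
MAE = 11/3 = 11/3

11/3


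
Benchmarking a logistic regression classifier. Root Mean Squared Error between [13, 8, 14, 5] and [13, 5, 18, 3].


MSE = 29/4 = 7.25
RMSE = √(29/4) = 2.6926

2.6926


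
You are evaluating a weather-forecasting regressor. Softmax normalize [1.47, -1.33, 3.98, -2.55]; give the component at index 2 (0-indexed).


Exponentials: e^1.47=4.3492, e^-1.33=0.2645, e^3.98=53.517, e^-2.55=0.0781
Sum = 58.2088
Softmax = [0.0747, 0.0045, 0.9194, 0.0013]
p[2] = 53.517/58.2088 = 0.9194

0.9194


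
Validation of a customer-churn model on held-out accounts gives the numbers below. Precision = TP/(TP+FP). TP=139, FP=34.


Precision = TP/(TP+FP)
= 139/(139+34)
= 139/173 = 80.35%

80.35%


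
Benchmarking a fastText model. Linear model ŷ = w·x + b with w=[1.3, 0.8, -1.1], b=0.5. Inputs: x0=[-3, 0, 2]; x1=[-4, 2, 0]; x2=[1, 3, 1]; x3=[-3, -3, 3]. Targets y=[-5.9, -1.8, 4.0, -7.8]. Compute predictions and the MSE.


ŷ0 = (1.3)·(-3) + (0.8)·(0) + (-1.1)·(2) + 0.5 = -5.6
ŷ1 = (1.3)·(-4) + (0.8)·(2) + (-1.1)·(0) + 0.5 = -3.1
ŷ2 = (1.3)·(1) + (0.8)·(3) + (-1.1)·(1) + 0.5 = 3.1
ŷ3 = (1.3)·(-3) + (0.8)·(-3) + (-1.1)·(3) + 0.5 = -9.1
errors² = [0.09, 1.69, 0.81, 1.69]
MSE = 4.2800/4 = 1.07

1.07


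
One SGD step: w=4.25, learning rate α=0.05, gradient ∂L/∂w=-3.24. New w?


w_new = w - α·∇
= 4.25 - 0.05·-3.24
= 4.25 + 0.162
= 4.412

4.412


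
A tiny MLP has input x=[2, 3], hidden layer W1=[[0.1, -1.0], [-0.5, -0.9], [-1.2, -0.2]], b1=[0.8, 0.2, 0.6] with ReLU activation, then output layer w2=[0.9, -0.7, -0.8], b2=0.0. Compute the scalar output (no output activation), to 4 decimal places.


z1[0] = (0.1)·(2) + (-1.0)·(3) + 0.8 = -2.0
z1[1] = (-0.5)·(2) + (-0.9)·(3) + 0.2 = -3.5
z1[2] = (-1.2)·(2) + (-0.2)·(3) + 0.6 = -2.4
h = ReLU(z1) = [0.0, 0.0, 0.0]
output = (0.9)·(0.0) + (-0.7)·(0.0) + (-0.8)·(0.0) + 0.0 = 0.0

0.0


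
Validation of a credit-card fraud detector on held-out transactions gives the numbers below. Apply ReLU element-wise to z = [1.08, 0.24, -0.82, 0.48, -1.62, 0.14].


ReLU(1.08) = max(0, 1.08) = 1.08
ReLU(0.24) = max(0, 0.24) = 0.24
ReLU(-0.82) = max(0, -0.82) = 0.0
ReLU(0.48) = max(0, 0.48) = 0.48
ReLU(-1.62) = max(0, -1.62) = 0.0
ReLU(0.14) = max(0, 0.14) = 0.14
result = [1.08, 0.24, 0.0, 0.48, 0.0, 0.14]

[1.08, 0.24, 0.0, 0.48, 0.0, 0.14]


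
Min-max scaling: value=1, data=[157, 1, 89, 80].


min=1, max=157
(1-1)/(157-1) = 0/156 = 0.0

0.0


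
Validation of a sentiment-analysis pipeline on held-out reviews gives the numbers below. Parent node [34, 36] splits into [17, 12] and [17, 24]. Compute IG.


Parent = [34, 36], H_parent = 0.9994
H_left = 0.9784 (n=29), H_right = 0.9789 (n=41)
H_children = (29/70)·0.9784 + (41/70)·0.9789 = 0.9787
IG = 0.9994 - 0.9787 = 0.0207

0.0207


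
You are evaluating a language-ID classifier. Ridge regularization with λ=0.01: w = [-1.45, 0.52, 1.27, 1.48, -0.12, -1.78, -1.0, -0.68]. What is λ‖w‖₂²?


‖w‖₂² = (-1.45)² + (0.52)² + (1.27)² + (1.48)² + (-0.12)² + (-1.78)² + (-1.0)² + (-0.68)²
     = 2.1025 + 0.2704 + 1.6129 + 2.1904 + 0.0144 + 3.1684 + 1 + 0.4624
     = 10.8214
λ·‖w‖₂² = 0.01·10.8214 = 0.108214

0.108214


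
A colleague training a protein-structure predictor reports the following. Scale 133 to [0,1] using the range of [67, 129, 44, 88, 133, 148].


min=44, max=148
(133-44)/(148-44) = 89/104 = 0.8558

0.8558


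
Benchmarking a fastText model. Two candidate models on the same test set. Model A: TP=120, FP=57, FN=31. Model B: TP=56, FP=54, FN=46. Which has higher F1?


Model A: P=120/177=0.678, R=120/151=0.7947, F1=2PR/(P+R)=2TP/(2TP+FP+FN)=240/328=0.7317
Model B: P=56/110=0.5091, R=56/102=0.549, F1=2PR/(P+R)=2TP/(2TP+FP+FN)=112/212=0.5283
0.7317 > 0.5283 → Model A

Model A


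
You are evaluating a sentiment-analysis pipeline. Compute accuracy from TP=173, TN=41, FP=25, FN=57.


Accuracy = (TP+TN)/(TP+TN+FP+FN)
= (173+41)/(296)
= 214/296 = 72.3%

72.3%


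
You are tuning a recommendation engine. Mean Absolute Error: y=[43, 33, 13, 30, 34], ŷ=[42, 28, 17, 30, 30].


Absolute errors: |43-42|=1, |33-28|=5, |13-17|=4, |30-30|=0, |34-30|=4
Sum = 14
MAE = 14/5 = 14/5

14/5


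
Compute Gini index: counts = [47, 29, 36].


Probabilities: [47/112, 29/112, 36/112] ≈ [0.4196, 0.2589, 0.3214]
Σpᵢ² = (2209 + 841 + 1296)/112² = 4346/12544
Gini = 1 - Σpᵢ² = 1 - 4346/12544 = 0.6535

0.6535


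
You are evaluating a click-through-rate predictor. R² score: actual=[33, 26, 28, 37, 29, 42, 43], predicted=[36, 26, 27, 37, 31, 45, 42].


ȳ = 34
SS_res = Σ(y-ŷ)² = 24
SS_tot = Σ(y-ȳ)² = 280
R² = 1 - SS_res/SS_tot = 1 - 0.0857 = 0.9143

0.9143


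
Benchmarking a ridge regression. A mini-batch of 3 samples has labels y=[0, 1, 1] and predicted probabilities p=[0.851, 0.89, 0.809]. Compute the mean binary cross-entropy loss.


L[0] = -ln(1-0.851) = -ln(0.149) = 1.9038
L[1] = -ln(0.89) = 0.1165
L[2] = -ln(0.809) = 0.212
mean = (1.9038 + 0.1165 + 0.212)/3 = 0.7441

0.7441


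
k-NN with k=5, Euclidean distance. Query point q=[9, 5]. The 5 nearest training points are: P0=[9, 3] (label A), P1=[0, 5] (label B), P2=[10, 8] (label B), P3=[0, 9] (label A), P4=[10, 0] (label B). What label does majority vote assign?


d(q,P0) = 2.0  (label A)
d(q,P1) = 9.0  (label B)
d(q,P2) = 3.1623  (label B)
d(q,P3) = 9.8489  (label A)
d(q,P4) = 5.099  (label B)
Votes: A=2, B=3
Majority → B

B


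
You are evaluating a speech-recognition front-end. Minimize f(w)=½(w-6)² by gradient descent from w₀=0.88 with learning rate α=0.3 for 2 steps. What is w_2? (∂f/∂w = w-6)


step 1: grad = 0.88-6 = -5.12; w = 0.88 - 0.3·(-5.12) = 2.416
step 2: grad = 2.416-6 = -3.584; w = 2.416 - 0.3·(-3.584) = 3.4912

3.4912


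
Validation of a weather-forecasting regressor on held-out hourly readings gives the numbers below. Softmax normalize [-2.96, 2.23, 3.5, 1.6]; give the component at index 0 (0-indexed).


Exponentials: e^-2.96=0.0518, e^2.23=9.2999, e^3.5=33.1155, e^1.6=4.953
Sum = 47.4202
Softmax = [0.0011, 0.1961, 0.6983, 0.1044]
p[0] = 0.0518/47.4202 = 0.0011

0.0011


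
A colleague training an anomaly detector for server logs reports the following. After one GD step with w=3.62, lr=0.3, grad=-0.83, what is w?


w_new = w - α·∇
= 3.62 - 0.3·-0.83
= 3.62 + 0.249
= 3.869

3.869


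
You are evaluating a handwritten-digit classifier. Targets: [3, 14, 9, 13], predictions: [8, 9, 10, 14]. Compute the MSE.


Squared errors: (3-8)²=25, (14-9)²=25, (9-10)²=1, (13-14)²=1
Sum = 52
MSE = 52/4 = 13

13


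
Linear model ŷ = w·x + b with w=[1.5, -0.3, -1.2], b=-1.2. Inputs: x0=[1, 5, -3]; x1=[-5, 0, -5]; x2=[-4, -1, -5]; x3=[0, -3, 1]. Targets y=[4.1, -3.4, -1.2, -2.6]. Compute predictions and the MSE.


ŷ0 = (1.5)·(1) + (-0.3)·(5) + (-1.2)·(-3) - 1.2 = 2.4
ŷ1 = (1.5)·(-5) + (-0.3)·(0) + (-1.2)·(-5) - 1.2 = -2.7
ŷ2 = (1.5)·(-4) + (-0.3)·(-1) + (-1.2)·(-5) - 1.2 = -0.9
ŷ3 = (1.5)·(0) + (-0.3)·(-3) + (-1.2)·(1) - 1.2 = -1.5
errors² = [2.89, 0.49, 0.09, 1.21]
MSE = 4.6800/4 = 1.17

1.17


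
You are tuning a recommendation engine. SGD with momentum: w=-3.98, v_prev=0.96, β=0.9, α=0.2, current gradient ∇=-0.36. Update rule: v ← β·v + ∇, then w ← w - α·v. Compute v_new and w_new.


v_new = 0.9·0.96 - 0.36 = 0.864 - 0.36 = 0.504
w_new = -3.98 - 0.2·0.504 = -3.98 - 0.1008 = -4.0808

v_new=0.504, w_new=-4.0808


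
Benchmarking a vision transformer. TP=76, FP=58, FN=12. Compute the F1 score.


Precision = 76/134 = 0.5672
Recall = 76/88 = 0.8636
F1 = 2·P·R/(P+R) = 2·TP/(2·TP+FP+FN) = 152/(152+58+12) = 152/222 = 0.6847

0.6847


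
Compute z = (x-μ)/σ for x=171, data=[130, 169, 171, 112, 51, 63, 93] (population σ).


μ = 112.7143, σ = 43.9698
z = (171 - 112.7143)/43.9698 = 1.3256

1.3256


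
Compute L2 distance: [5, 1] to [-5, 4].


d = √((5+ 5)² + (1-4)²)
  = √(100 + 9)
  = √109 = 10.4403

10.4403


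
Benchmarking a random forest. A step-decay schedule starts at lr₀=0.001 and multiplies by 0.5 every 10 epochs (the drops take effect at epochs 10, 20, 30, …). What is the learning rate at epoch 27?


n_drops = ⌊27/10⌋ = 2
lr = 0.001·0.5^2 = 0.001·0.25 = 0.00025

0.00025


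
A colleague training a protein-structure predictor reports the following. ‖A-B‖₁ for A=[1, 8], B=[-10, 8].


d = |1+ 10| + |8-8|
  = 11 + 0
  = 11

11


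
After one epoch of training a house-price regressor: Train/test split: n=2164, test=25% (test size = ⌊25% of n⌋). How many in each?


Test = ⌊2164·25/100⌋ = 541
Train = 2164 - 541 = 1623

Train: 1623, Test: 541


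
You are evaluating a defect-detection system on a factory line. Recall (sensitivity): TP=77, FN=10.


Recall = TP/(TP+FN)
= 77/(77+10)
= 77/87 = 88.51%

88.51%


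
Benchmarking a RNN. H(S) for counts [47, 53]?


Probabilities: [47/100, 53/100] ≈ [0.47, 0.53]
H = -((47/100)·log₂(47/100) + (53/100)·log₂(53/100))
  = 0.9974 bits

0.9974 bits


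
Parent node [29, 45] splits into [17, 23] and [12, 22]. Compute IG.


Parent = [29, 45], H_parent = 0.966
H_left = 0.9837 (n=40), H_right = 0.9367 (n=34)
H_children = (40/74)·0.9837 + (34/74)·0.9367 = 0.9621
IG = 0.966 - 0.9621 = 0.0039

0.0039


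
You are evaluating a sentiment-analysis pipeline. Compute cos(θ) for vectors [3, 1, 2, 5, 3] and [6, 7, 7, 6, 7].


A·B = 3·6 + 1·7 + 2·7 + 5·6 + 3·7 = 90
‖A‖ = √48 = 6.9282, ‖B‖ = √219 = 14.7986
cos = 90/(√48·√219) = 90/√10512 = 0.8778

0.8778


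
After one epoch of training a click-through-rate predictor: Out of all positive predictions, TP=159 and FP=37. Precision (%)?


Precision = TP/(TP+FP)
= 159/(159+37)
= 159/196 = 81.12%

81.12%


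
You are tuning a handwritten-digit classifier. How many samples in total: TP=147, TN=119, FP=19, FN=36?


Total = TP + TN + FP + FN
= 147 + 119 + 19 + 36
= 321
(Predicted positive: 166, predicted negative: 155)

321


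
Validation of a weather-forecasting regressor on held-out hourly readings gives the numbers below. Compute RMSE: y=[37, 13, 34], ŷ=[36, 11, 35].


MSE = 6/3 = 2
RMSE = √(6/3) = 1.4142

1.4142


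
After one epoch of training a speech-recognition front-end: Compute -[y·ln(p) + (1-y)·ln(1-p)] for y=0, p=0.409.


BCE = -[y·ln(p) + (1-y)·ln(1-p)]
= -0 - 1·ln(1-0.409)
= -ln(0.591) = 0.5259

0.5259


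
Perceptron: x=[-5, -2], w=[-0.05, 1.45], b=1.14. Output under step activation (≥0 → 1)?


z = (-5)·(-0.05) + (-2)·(1.45) + 1.14
  = -1.51
step(z) = 0 (z<0)

0


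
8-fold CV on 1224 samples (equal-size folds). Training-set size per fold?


Fold size = 1224/8 = 153
Training per fold = 1224 - 153 = 1071

1071


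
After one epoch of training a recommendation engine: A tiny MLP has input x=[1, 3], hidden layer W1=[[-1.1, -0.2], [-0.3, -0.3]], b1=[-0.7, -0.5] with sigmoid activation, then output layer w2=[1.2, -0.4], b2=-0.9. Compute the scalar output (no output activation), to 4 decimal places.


z1[0] = (-1.1)·(1) + (-0.2)·(3) - 0.7 = -2.4
z1[1] = (-0.3)·(1) + (-0.3)·(3) - 0.5 = -1.7
h = sigmoid(z1) = [0.0832, 0.1545]
output = (1.2)·(0.0832) + (-0.4)·(0.1545) - 0.9 = -0.862

-0.862


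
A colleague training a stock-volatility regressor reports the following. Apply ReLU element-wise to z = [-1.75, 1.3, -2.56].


ReLU(-1.75) = max(0, -1.75) = 0.0
ReLU(1.3) = max(0, 1.3) = 1.3
ReLU(-2.56) = max(0, -2.56) = 0.0
result = [0.0, 1.3, 0.0]

[0.0, 1.3, 0.0]


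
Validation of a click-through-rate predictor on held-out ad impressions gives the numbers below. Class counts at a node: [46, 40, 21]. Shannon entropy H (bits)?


Probabilities: [46/107, 40/107, 21/107] ≈ [0.4299, 0.3738, 0.1963]
H = -((46/107)·log₂(46/107) + (40/107)·log₂(40/107) + (21/107)·log₂(21/107))
  = 1.5153 bits

1.5153 bits


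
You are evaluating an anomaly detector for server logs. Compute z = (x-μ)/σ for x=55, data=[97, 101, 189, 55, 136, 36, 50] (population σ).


μ = 94.8571, σ = 50.2321
z = (55 - 94.8571)/50.2321 = -0.7935

-0.7935


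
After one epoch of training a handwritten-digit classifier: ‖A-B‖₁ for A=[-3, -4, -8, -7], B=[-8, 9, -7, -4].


d = |-3+ 8| + |-4-9| + |-8+ 7| + |-7+ 4|
  = 5 + 13 + 1 + 3
  = 22

22


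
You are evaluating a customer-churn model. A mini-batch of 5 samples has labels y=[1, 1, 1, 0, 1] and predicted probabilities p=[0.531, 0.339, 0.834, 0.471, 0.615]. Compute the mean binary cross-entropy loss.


L[0] = -ln(0.531) = 0.633
L[1] = -ln(0.339) = 1.0818
L[2] = -ln(0.834) = 0.1815
L[3] = -ln(1-0.471) = -ln(0.529) = 0.6368
L[4] = -ln(0.615) = 0.4861
mean = (0.633 + 1.0818 + 0.1815 + 0.6368 + 0.4861)/5 = 0.6038

0.6038


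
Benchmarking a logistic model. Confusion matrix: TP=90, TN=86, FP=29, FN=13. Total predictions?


Total = TP + TN + FP + FN
= 90 + 86 + 29 + 13
= 218
(Predicted positive: 119, predicted negative: 99)

218


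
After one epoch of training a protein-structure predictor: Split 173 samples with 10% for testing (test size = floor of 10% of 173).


Test = ⌊173·10/100⌋ = 17
Train = 173 - 17 = 156

Train: 156, Test: 17


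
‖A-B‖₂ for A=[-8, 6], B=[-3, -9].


d = √((-8+ 3)² + (6+ 9)²)
  = √(25 + 225)
  = √250 = 15.8114

15.8114


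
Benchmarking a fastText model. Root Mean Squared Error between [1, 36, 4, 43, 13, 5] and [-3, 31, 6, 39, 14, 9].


MSE = 78/6 = 13
RMSE = √(78/6) = 3.6056

3.6056


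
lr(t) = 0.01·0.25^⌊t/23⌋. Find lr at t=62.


n_drops = ⌊62/23⌋ = 2
lr = 0.01·0.25^2 = 0.01·0.0625 = 0.000625

0.000625


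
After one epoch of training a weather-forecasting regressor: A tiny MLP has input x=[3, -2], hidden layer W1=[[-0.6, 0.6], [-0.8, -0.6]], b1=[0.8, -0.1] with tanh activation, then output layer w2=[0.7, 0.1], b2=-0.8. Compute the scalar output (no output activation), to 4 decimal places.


z1[0] = (-0.6)·(3) + (0.6)·(-2) + 0.8 = -2.2
z1[1] = (-0.8)·(3) + (-0.6)·(-2) - 0.1 = -1.3
h = tanh(z1) = [-0.9757, -0.8617]
output = (0.7)·(-0.9757) + (0.1)·(-0.8617) - 0.8 = -1.5692

-1.5692


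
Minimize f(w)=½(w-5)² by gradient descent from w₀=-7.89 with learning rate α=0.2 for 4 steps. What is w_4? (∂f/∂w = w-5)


step 1: grad = -7.89-5 = -12.89; w = -7.89 - 0.2·(-12.89) = -5.312
step 2: grad = -5.312-5 = -10.312; w = -5.312 - 0.2·(-10.312) = -3.2496
step 3: grad = -3.2496-5 = -8.2496; w = -3.2496 - 0.2·(-8.2496) = -1.59968
step 4: grad = -1.59968-5 = -6.59968; w = -1.59968 - 0.2·(-6.59968) = -0.279744

-0.279744


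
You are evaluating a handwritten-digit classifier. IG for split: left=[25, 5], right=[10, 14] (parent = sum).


Parent = [35, 19], H_parent = 0.9357
H_left = 0.65 (n=30), H_right = 0.9799 (n=24)
H_children = (30/54)·0.65 + (24/54)·0.9799 = 0.7966
IG = 0.9357 - 0.7966 = 0.1391

0.1391


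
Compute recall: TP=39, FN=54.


Recall = TP/(TP+FN)
= 39/(39+54)
= 39/93 = 41.94%

41.94%


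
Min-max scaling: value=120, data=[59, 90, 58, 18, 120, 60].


min=18, max=120
(120-18)/(120-18) = 102/102 = 1.0

1.0


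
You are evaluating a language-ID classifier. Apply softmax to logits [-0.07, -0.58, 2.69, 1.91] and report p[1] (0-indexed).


Exponentials: e^-0.07=0.9324, e^-0.58=0.5599, e^2.69=14.7317, e^1.91=6.7531
Sum = 22.9771
Softmax = [0.0406, 0.0244, 0.6411, 0.2939]
p[1] = 0.5599/22.9771 = 0.0244

0.0244


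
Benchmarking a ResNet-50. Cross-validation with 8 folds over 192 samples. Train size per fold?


Fold size = 192/8 = 24
Training per fold = 192 - 24 = 168

168


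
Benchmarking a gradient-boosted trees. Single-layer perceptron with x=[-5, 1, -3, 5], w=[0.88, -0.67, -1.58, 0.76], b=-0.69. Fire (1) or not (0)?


z = (-5)·(0.88) + (1)·(-0.67) + (-3)·(-1.58) + (5)·(0.76) - 0.69
  = 2.78
step(z) = 1 (z≥0)

1


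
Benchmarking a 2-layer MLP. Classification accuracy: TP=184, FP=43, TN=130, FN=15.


Accuracy = (TP+TN)/(TP+TN+FP+FN)
= (184+130)/(372)
= 314/372 = 84.41%

84.41%


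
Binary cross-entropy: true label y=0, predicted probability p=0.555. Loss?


BCE = -[y·ln(p) + (1-y)·ln(1-p)]
= -0 - 1·ln(1-0.555)
= -ln(0.445) = 0.8097

0.8097


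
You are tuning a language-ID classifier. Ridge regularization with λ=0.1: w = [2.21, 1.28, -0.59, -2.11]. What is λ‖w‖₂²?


‖w‖₂² = (2.21)² + (1.28)² + (-0.59)² + (-2.11)²
     = 4.8841 + 1.6384 + 0.3481 + 4.4521
     = 11.3227
λ·‖w‖₂² = 0.1·11.3227 = 1.13227

1.13227


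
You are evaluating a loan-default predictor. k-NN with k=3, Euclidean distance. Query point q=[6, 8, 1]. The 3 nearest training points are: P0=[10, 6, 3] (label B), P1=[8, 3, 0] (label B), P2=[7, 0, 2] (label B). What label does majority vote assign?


d(q,P0) = 4.899  (label B)
d(q,P1) = 5.4772  (label B)
d(q,P2) = 8.124  (label B)
Votes: A=0, B=3
Majority → B

B


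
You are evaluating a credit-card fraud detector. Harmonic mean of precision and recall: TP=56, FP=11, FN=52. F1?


Precision = 56/67 = 0.8358
Recall = 56/108 = 0.5185
F1 = 2·P·R/(P+R) = 2·TP/(2·TP+FP+FN) = 112/(112+11+52) = 112/175 = 0.64

0.64


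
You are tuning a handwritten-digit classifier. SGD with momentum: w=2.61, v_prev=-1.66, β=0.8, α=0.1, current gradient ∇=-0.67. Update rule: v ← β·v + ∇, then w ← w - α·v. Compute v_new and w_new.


v_new = 0.8·-1.66 - 0.67 = -1.328 - 0.67 = -1.998
w_new = 2.61 - 0.1·-1.998 = 2.61 + 0.1998 = 2.8098

v_new=-1.998, w_new=2.8098


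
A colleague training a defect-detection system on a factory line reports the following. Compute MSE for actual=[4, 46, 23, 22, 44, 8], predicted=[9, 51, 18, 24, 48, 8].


Squared errors: (4-9)²=25, (46-51)²=25, (23-18)²=25, (22-24)²=4, (44-48)²=16, (8-8)²=0
Sum = 95
MSE = 95/6 = 95/6

95/6


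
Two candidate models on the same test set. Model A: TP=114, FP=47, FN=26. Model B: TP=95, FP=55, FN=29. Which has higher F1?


Model A: P=114/161=0.7081, R=114/140=0.8143, F1=2PR/(P+R)=2TP/(2TP+FP+FN)=228/301=0.7575
Model B: P=95/150=0.6333, R=95/124=0.7661, F1=2PR/(P+R)=2TP/(2TP+FP+FN)=190/274=0.6934
0.7575 > 0.6934 → Model A

Model A


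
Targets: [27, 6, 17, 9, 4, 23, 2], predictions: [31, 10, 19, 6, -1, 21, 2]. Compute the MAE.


Absolute errors: |27-31|=4, |6-10|=4, |17-19|=2, |9-6|=3, |4+ 1|=5, |23-21|=2, |2-2|=0
Sum = 20
MAE = 20/7 = 20/7

20/7


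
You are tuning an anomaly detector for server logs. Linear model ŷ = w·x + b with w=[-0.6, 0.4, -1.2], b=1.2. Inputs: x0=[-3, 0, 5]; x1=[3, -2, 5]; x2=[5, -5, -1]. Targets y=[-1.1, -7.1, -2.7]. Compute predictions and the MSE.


ŷ0 = (-0.6)·(-3) + (0.4)·(0) + (-1.2)·(5) + 1.2 = -3.0
ŷ1 = (-0.6)·(3) + (0.4)·(-2) + (-1.2)·(5) + 1.2 = -7.4
ŷ2 = (-0.6)·(5) + (0.4)·(-5) + (-1.2)·(-1) + 1.2 = -2.6
errors² = [3.61, 0.09, 0.01]
MSE = 3.7100/3 = 1.2367

1.2367


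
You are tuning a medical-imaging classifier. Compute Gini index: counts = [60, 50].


Probabilities: [60/110, 50/110] ≈ [0.5455, 0.4545]
Σpᵢ² = (3600 + 2500)/110² = 6100/12100
Gini = 1 - Σpᵢ² = 1 - 6100/12100 = 0.4959

0.4959


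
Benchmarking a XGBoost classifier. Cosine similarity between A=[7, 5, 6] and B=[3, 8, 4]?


A·B = 7·3 + 5·8 + 6·4 = 85
‖A‖ = √110 = 10.4881, ‖B‖ = √89 = 9.434
cos = 85/(√110·√89) = 85/√9790 = 0.8591

0.8591


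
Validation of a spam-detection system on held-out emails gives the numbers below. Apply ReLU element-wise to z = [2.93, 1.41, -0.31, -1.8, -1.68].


ReLU(2.93) = max(0, 2.93) = 2.93
ReLU(1.41) = max(0, 1.41) = 1.41
ReLU(-0.31) = max(0, -0.31) = 0.0
ReLU(-1.8) = max(0, -1.8) = 0.0
ReLU(-1.68) = max(0, -1.68) = 0.0
result = [2.93, 1.41, 0.0, 0.0, 0.0]

[2.93, 1.41, 0.0, 0.0, 0.0]


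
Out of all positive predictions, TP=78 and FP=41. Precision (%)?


Precision = TP/(TP+FP)
= 78/(78+41)
= 78/119 = 65.55%

65.55%


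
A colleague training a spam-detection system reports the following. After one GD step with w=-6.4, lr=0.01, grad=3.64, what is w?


w_new = w - α·∇
= -6.4 - 0.01·3.64
= -6.4 - 0.0364
= -6.4364

-6.4364


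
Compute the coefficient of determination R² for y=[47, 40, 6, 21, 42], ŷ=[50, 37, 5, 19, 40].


ȳ = 31.2
SS_res = Σ(y-ŷ)² = 27
SS_tot = Σ(y-ȳ)² = 1182.8
R² = 1 - SS_res/SS_tot = 1 - 0.0228 = 0.9772

0.9772


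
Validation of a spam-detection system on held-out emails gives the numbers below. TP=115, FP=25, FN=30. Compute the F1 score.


Precision = 115/140 = 0.8214
Recall = 115/145 = 0.7931
F1 = 2·P·R/(P+R) = 2·TP/(2·TP+FP+FN) = 230/(230+25+30) = 230/285 = 0.807

0.807


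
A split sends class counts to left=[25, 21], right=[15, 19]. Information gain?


Parent = [40, 40], H_parent = 1
H_left = 0.9945 (n=46), H_right = 0.99 (n=34)
H_children = (46/80)·0.9945 + (34/80)·0.99 = 0.9926
IG = 1 - 0.9926 = 0.0074

0.0074


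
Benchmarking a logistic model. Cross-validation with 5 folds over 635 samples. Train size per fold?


Fold size = 635/5 = 127
Training per fold = 635 - 127 = 508

508


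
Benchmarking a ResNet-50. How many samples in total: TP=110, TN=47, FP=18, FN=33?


Total = TP + TN + FP + FN
= 110 + 47 + 18 + 33
= 208
(Predicted positive: 128, predicted negative: 80)

208


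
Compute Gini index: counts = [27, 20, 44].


Probabilities: [27/91, 20/91, 44/91] ≈ [0.2967, 0.2198, 0.4835]
Σpᵢ² = (729 + 400 + 1936)/91² = 3065/8281
Gini = 1 - Σpᵢ² = 1 - 3065/8281 = 0.6299

0.6299


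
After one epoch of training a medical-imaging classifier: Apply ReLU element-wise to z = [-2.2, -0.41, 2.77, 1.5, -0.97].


ReLU(-2.2) = max(0, -2.2) = 0.0
ReLU(-0.41) = max(0, -0.41) = 0.0
ReLU(2.77) = max(0, 2.77) = 2.77
ReLU(1.5) = max(0, 1.5) = 1.5
ReLU(-0.97) = max(0, -0.97) = 0.0
result = [0.0, 0.0, 2.77, 1.5, 0.0]

[0.0, 0.0, 2.77, 1.5, 0.0]


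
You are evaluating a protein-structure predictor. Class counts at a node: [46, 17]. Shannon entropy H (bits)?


Probabilities: [46/63, 17/63] ≈ [0.7302, 0.2698]
H = -((46/63)·log₂(46/63) + (17/63)·log₂(17/63))
  = 0.8412 bits

0.8412 bits


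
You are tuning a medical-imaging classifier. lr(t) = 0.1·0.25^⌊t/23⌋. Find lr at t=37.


n_drops = ⌊37/23⌋ = 1
lr = 0.1·0.25^1 = 0.1·0.25 = 0.025

0.025


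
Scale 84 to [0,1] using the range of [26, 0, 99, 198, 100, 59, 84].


min=0, max=198
(84-0)/(198-0) = 84/198 = 0.4242

0.4242


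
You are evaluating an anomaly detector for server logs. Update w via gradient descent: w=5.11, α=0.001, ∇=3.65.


w_new = w - α·∇
= 5.11 - 0.001·3.65
= 5.11 - 0.00365
= 5.10635

5.10635


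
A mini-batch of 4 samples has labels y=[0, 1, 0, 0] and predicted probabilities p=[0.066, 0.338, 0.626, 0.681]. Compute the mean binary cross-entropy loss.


L[0] = -ln(1-0.066) = -ln(0.934) = 0.0683
L[1] = -ln(0.338) = 1.0847
L[2] = -ln(1-0.626) = -ln(0.374) = 0.9835
L[3] = -ln(1-0.681) = -ln(0.319) = 1.1426
mean = (0.0683 + 1.0847 + 0.9835 + 1.1426)/4 = 0.8198

0.8198


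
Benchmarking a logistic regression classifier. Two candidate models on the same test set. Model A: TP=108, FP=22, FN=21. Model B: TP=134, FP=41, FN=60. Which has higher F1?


Model A: P=108/130=0.8308, R=108/129=0.8372, F1=2PR/(P+R)=2TP/(2TP+FP+FN)=216/259=0.834
Model B: P=134/175=0.7657, R=134/194=0.6907, F1=2PR/(P+R)=2TP/(2TP+FP+FN)=268/369=0.7263
0.834 > 0.7263 → Model A

Model A


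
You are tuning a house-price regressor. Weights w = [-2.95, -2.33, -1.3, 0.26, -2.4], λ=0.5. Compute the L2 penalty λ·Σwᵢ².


‖w‖₂² = (-2.95)² + (-2.33)² + (-1.3)² + (0.26)² + (-2.4)²
     = 8.7025 + 5.4289 + 1.69 + 0.0676 + 5.76
     = 21.649
λ·‖w‖₂² = 0.5·21.649 = 10.8245

10.8245


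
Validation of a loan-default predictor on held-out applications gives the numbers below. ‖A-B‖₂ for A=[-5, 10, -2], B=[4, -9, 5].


d = √((-5-4)² + (10+ 9)² + (-2-5)²)
  = √(81 + 361 + 49)
  = √491 = 22.1585

22.1585


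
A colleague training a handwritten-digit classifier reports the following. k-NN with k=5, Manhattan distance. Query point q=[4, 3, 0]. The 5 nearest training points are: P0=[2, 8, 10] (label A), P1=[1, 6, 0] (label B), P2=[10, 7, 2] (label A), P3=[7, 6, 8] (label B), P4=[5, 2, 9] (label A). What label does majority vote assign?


d(q,P0) = 17  (label A)
d(q,P1) = 6  (label B)
d(q,P2) = 12  (label A)
d(q,P3) = 14  (label B)
d(q,P4) = 11  (label A)
Votes: A=3, B=2
Majority → A

A


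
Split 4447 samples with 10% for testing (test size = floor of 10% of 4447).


Test = ⌊4447·10/100⌋ = 444
Train = 4447 - 444 = 4003

Train: 4003, Test: 444


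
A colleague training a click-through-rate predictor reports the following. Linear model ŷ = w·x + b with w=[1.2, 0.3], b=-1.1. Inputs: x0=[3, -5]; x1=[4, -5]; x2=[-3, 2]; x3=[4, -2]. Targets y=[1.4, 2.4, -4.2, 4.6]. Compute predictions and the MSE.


ŷ0 = (1.2)·(3) + (0.3)·(-5) - 1.1 = 1.0
ŷ1 = (1.2)·(4) + (0.3)·(-5) - 1.1 = 2.2
ŷ2 = (1.2)·(-3) + (0.3)·(2) - 1.1 = -4.1
ŷ3 = (1.2)·(4) + (0.3)·(-2) - 1.1 = 3.1
errors² = [0.16, 0.04, 0.01, 2.25]
MSE = 2.4600/4 = 0.615

0.615
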